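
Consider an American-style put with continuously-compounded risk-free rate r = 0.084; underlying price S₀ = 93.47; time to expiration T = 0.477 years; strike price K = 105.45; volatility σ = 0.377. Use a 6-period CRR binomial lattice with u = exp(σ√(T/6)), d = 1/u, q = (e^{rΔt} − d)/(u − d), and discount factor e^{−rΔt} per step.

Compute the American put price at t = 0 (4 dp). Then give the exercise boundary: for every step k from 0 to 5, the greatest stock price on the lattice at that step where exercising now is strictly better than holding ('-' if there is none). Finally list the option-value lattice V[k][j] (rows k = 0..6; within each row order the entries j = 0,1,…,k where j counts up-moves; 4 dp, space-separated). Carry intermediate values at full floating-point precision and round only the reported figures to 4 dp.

params: Δt=0.07950 u=1.11215 d=0.89916 q=0.50491 e^(-rΔt)=0.99334
t_6 payoffs: 56.0548 44.3539 29.8811 11.9800 0.0000 0.0000 0.0000
t_5: node(5,0) S=54.9350 payoff=50.5150 vs cont=49.8131 → 50.5150 [stop]  node(5,1) S=67.9483 payoff=37.5017 vs cont=36.7999 → 37.5017 [stop]  node(5,2) S=84.0442 payoff=21.4058 vs cont=20.7040 → 21.4058 [stop]  node(5,3) S=103.9530 payoff=1.4970 vs cont=5.8917 → 5.8917 [wait]  node(5,4) S=128.5778 payoff=0.0000 vs cont=0.0000 → 0.0000 [wait]  node(5,5) S=159.0360 payoff=0.0000 vs cont=0.0000 → 0.0000 [wait]  ⇒ S*(5)=84.0442
t_4: node(4,0) S=61.0961 payoff=44.3539 vs cont=43.6520 → 44.3539 [stop]  node(4,1) S=75.5689 payoff=29.8811 vs cont=29.1793 → 29.8811 [stop]  node(4,2) S=93.4700 payoff=11.9800 vs cont=13.4823 → 13.4823 [wait]  node(4,3) S=115.6116 payoff=0.0000 vs cont=2.8975 → 2.8975 [wait]  node(4,4) S=142.9982 payoff=0.0000 vs cont=0.0000 → 0.0000 [wait]  ⇒ S*(4)=75.5689
t_3: node(3,0) S=67.9483 payoff=37.5017 vs cont=36.7999 → 37.5017 [stop]  node(3,1) S=84.0442 payoff=21.4058 vs cont=21.4574 → 21.4574 [wait]  node(3,2) S=103.9530 payoff=1.4970 vs cont=8.0838 → 8.0838 [wait]  node(3,3) S=128.5778 payoff=0.0000 vs cont=1.4250 → 1.4250 [wait]  ⇒ S*(3)=67.9483
t_2: node(2,0) S=75.5689 payoff=29.8811 vs cont=29.2052 → 29.8811 [stop]  node(2,1) S=93.4700 payoff=11.9800 vs cont=14.6071 → 14.6071 [wait]  node(2,2) S=115.6116 payoff=0.0000 vs cont=4.6903 → 4.6903 [wait]  ⇒ S*(2)=75.5689
t_1: node(1,0) S=84.0442 payoff=21.4058 vs cont=22.0216 → 22.0216 [wait]  node(1,1) S=103.9530 payoff=1.4970 vs cont=9.5361 → 9.5361 [wait]  ⇒ S*(1)=-
t_0: node(0,0) S=93.4700 payoff=11.9800 vs cont=15.6130 → 15.6130 [wait]  ⇒ S*(0)=-

price = 15.6130
boundary = - - 75.5689 67.9483 75.5689 84.0442
tree:
15.6130
22.0216 9.5361
29.8811 14.6071 4.6903
37.5017 21.4574 8.0838 1.4250
44.3539 29.8811 13.4823 2.8975 0.0000
50.5150 37.5017 21.4058 5.8917 0.0000 0.0000
56.0548 44.3539 29.8811 11.9800 0.0000 0.0000 0.0000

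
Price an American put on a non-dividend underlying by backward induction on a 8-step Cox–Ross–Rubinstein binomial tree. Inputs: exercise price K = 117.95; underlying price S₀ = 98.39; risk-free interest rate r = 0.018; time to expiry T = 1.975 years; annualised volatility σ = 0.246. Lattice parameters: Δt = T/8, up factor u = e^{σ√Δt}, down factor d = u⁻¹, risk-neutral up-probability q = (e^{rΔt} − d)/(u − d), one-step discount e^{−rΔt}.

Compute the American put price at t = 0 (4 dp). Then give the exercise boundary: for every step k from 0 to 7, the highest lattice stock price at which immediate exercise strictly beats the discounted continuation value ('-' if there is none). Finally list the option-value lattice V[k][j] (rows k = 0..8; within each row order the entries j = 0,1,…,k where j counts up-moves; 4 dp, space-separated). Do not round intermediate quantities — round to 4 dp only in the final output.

price = 24.5849
boundary = - - 77.0521 68.1869 77.0521 87.0698 77.0521 87.0698
tree:
24.5849
32.2306 16.7766
40.8979 23.4189 9.9513
49.7631 31.5664 15.0726 4.6616
57.6083 40.8979 22.0508 7.8788 1.3240
64.5508 49.7631 30.8802 12.9757 2.5958 0.0000
70.6946 57.6083 40.8979 20.5950 5.0890 0.0000 0.0000
76.1316 64.5508 49.7631 30.8802 9.9771 0.0000 0.0000 0.0000
80.9429 70.6946 57.6083 40.8979 19.5600 0.0000 0.0000 0.0000 0.0000

params: Δt=0.24688 u=1.13001 d=0.88495 q=0.48765 e^(-rΔt)=0.99557
t_8 payoffs: 80.9429 70.6946 57.6083 40.8979 19.5600 0.0000 0.0000 0.0000 0.0000
t_7: node(7,0) S=41.8184 payoff=76.1316 vs cont=75.6086 → 76.1316 [stop]  node(7,1) S=53.3992 payoff=64.5508 vs cont=64.0279 → 64.5508 [stop]  node(7,2) S=68.1869 payoff=49.7631 vs cont=49.2401 → 49.7631 [stop]  node(7,3) S=87.0698 payoff=30.8802 vs cont=30.3572 → 30.8802 [stop]  node(7,4) S=111.1819 payoff=6.7681 vs cont=9.9771 → 9.9771 [wait]  node(7,5) S=141.9714 payoff=0.0000 vs cont=0.0000 → 0.0000 [wait]  node(7,6) S=181.2873 payoff=0.0000 vs cont=0.0000 → 0.0000 [wait]  node(7,7) S=231.4910 payoff=0.0000 vs cont=0.0000 → 0.0000 [wait]  ⇒ S*(7)=87.0698
t_6: node(6,0) S=47.2554 payoff=70.6946 vs cont=70.1717 → 70.6946 [stop]  node(6,1) S=60.3417 payoff=57.6083 vs cont=57.0853 → 57.6083 [stop]  node(6,2) S=77.0521 payoff=40.8979 vs cont=40.3749 → 40.8979 [stop]  node(6,3) S=98.3900 payoff=19.5600 vs cont=20.5950 → 20.5950 [wait]  node(6,4) S=125.6370 payoff=0.0000 vs cont=5.0890 → 5.0890 [wait]  node(6,5) S=160.4295 payoff=0.0000 vs cont=0.0000 → 0.0000 [wait]  node(6,6) S=204.8570 payoff=0.0000 vs cont=0.0000 → 0.0000 [wait]  ⇒ S*(6)=77.0521
t_5: node(5,0) S=53.3992 payoff=64.5508 vs cont=64.0279 → 64.5508 [stop]  node(5,1) S=68.1869 payoff=49.7631 vs cont=49.2401 → 49.7631 [stop]  node(5,2) S=87.0698 payoff=30.8802 vs cont=30.8597 → 30.8802 [stop]  node(5,3) S=111.1819 payoff=6.7681 vs cont=12.9757 → 12.9757 [wait]  node(5,4) S=141.9714 payoff=0.0000 vs cont=2.5958 → 2.5958 [wait]  node(5,5) S=181.2873 payoff=0.0000 vs cont=0.0000 → 0.0000 [wait]  ⇒ S*(5)=87.0698
t_4: node(4,0) S=60.3417 payoff=57.6083 vs cont=57.0853 → 57.6083 [stop]  node(4,1) S=77.0521 payoff=40.8979 vs cont=40.3749 → 40.8979 [stop]  node(4,2) S=98.3900 payoff=19.5600 vs cont=22.0508 → 22.0508 [wait]  node(4,3) S=125.6370 payoff=0.0000 vs cont=7.8788 → 7.8788 [wait]  node(4,4) S=160.4295 payoff=0.0000 vs cont=1.3240 → 1.3240 [wait]  ⇒ S*(4)=77.0521
t_3: node(3,0) S=68.1869 payoff=49.7631 vs cont=49.2401 → 49.7631 [stop]  node(3,1) S=87.0698 payoff=30.8802 vs cont=31.5664 → 31.5664 [wait]  node(3,2) S=111.1819 payoff=6.7681 vs cont=15.0726 → 15.0726 [wait]  node(3,3) S=141.9714 payoff=0.0000 vs cont=4.6616 → 4.6616 [wait]  ⇒ S*(3)=68.1869
t_2: node(2,0) S=77.0521 payoff=40.8979 vs cont=40.7081 → 40.8979 [stop]  node(2,1) S=98.3900 payoff=19.5600 vs cont=23.4189 → 23.4189 [wait]  node(2,2) S=125.6370 payoff=0.0000 vs cont=9.9513 → 9.9513 [wait]  ⇒ S*(2)=77.0521
t_1: node(1,0) S=87.0698 payoff=30.8802 vs cont=32.2306 → 32.2306 [wait]  node(1,1) S=111.1819 payoff=6.7681 vs cont=16.7766 → 16.7766 [wait]  ⇒ S*(1)=-
t_0: node(0,0) S=98.3900 payoff=19.5600 vs cont=24.5849 → 24.5849 [wait]  ⇒ S*(0)=-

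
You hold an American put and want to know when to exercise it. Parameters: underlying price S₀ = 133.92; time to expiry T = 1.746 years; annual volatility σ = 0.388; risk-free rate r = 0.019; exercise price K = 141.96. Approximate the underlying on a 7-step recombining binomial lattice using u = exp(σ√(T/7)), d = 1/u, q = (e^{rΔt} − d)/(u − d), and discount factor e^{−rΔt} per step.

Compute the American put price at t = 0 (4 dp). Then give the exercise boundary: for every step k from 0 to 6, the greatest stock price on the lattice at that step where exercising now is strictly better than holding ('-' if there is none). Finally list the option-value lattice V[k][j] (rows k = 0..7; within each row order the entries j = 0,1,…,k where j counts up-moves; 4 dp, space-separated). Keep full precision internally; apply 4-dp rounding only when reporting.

price = 30.4564
boundary = - - - 74.8816 61.6905 74.8816 90.8933
tree:
30.4564
41.0313 18.5469
53.4660 27.0807 8.8743
67.0784 38.2816 14.4132 2.5639
80.2695 51.9695 22.8546 4.8052 0.0000
91.1369 67.0784 35.0404 9.0056 0.0000 0.0000
100.0898 80.2695 51.0667 16.8777 0.0000 0.0000 0.0000
107.4657 91.1369 67.0784 31.6313 0.0000 0.0000 0.0000 0.0000

params: Δt=0.24943 u=1.21383 d=0.82384 q=0.46389 e^(-rΔt)=0.99527
t_7 payoffs: 107.4657 91.1369 67.0784 31.6313 0.0000 0.0000 0.0000 0.0000
t_6: node(6,0) S=41.8702 payoff=100.0898 vs cont=99.4187 → 100.0898 [stop]  node(6,1) S=61.6905 payoff=80.2695 vs cont=79.5983 → 80.2695 [stop]  node(6,2) S=90.8933 payoff=51.0667 vs cont=50.3955 → 51.0667 [stop]  node(6,3) S=133.9200 payoff=8.0400 vs cont=16.8777 → 16.8777 [wait]  node(6,4) S=197.3145 payoff=0.0000 vs cont=0.0000 → 0.0000 [wait]  node(6,5) S=290.7184 payoff=0.0000 vs cont=0.0000 → 0.0000 [wait]  node(6,6) S=428.3376 payoff=0.0000 vs cont=0.0000 → 0.0000 [wait]  ⇒ S*(6)=90.8933
t_5: node(5,0) S=50.8231 payoff=91.1369 vs cont=90.4657 → 91.1369 [stop]  node(5,1) S=74.8816 payoff=67.0784 vs cont=66.4072 → 67.0784 [stop]  node(5,2) S=110.3287 payoff=31.6313 vs cont=35.0404 → 35.0404 [wait]  node(5,3) S=162.5557 payoff=0.0000 vs cont=9.0056 → 9.0056 [wait]  node(5,4) S=239.5057 payoff=0.0000 vs cont=0.0000 → 0.0000 [wait]  node(5,5) S=352.8819 payoff=0.0000 vs cont=0.0000 → 0.0000 [wait]  ⇒ S*(5)=74.8816
t_4: node(4,0) S=61.6905 payoff=80.2695 vs cont=79.5983 → 80.2695 [stop]  node(4,1) S=90.8933 payoff=51.0667 vs cont=51.9695 → 51.9695 [wait]  node(4,2) S=133.9200 payoff=8.0400 vs cont=22.8546 → 22.8546 [wait]  node(4,3) S=197.3145 payoff=0.0000 vs cont=4.8052 → 4.8052 [wait]  node(4,4) S=290.7184 payoff=0.0000 vs cont=0.0000 → 0.0000 [wait]  ⇒ S*(4)=61.6905
t_3: node(3,0) S=74.8816 payoff=67.0784 vs cont=66.8241 → 67.0784 [stop]  node(3,1) S=110.3287 payoff=31.6313 vs cont=38.2816 → 38.2816 [wait]  node(3,2) S=162.5557 payoff=0.0000 vs cont=14.4132 → 14.4132 [wait]  node(3,3) S=239.5057 payoff=0.0000 vs cont=2.5639 → 2.5639 [wait]  ⇒ S*(3)=74.8816
t_2: node(2,0) S=90.8933 payoff=51.0667 vs cont=53.4660 → 53.4660 [wait]  node(2,1) S=133.9200 payoff=8.0400 vs cont=27.0807 → 27.0807 [wait]  node(2,2) S=197.3145 payoff=0.0000 vs cont=8.8743 → 8.8743 [wait]  ⇒ S*(2)=-
t_1: node(1,0) S=110.3287 payoff=31.6313 vs cont=41.0313 → 41.0313 [wait]  node(1,1) S=162.5557 payoff=0.0000 vs cont=18.5469 → 18.5469 [wait]  ⇒ S*(1)=-
t_0: node(0,0) S=133.9200 payoff=8.0400 vs cont=30.4564 → 30.4564 [wait]  ⇒ S*(0)=-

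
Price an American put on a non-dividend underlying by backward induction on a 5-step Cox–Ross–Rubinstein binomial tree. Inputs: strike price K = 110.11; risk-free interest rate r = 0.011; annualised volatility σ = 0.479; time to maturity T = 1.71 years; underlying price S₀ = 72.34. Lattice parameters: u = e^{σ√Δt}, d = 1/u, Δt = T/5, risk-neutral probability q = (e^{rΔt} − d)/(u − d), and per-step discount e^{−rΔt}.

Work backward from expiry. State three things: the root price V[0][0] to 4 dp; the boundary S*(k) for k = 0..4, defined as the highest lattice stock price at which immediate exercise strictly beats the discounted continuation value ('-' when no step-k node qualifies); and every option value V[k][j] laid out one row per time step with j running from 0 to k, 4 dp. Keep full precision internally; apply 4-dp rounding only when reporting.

price = 45.0753
boundary = - - 41.3111 54.6667 72.3400
tree:
45.0753
56.8048 30.3563
68.7989 41.8464 15.8190
78.8916 55.4433 24.6945 4.5238
86.5185 68.7989 37.7700 8.0663 0.0000
92.2821 78.8916 55.4433 14.3830 0.0000 0.0000

Δt=0.34200  u=1.32329  d=0.75569  q=0.43706  discount=0.99625
step 5 (expiry): payoffs max(K−S,0) = 92.2821 78.8916 55.4433 14.3830 0.0000 0.0000
step 4: (k=4,j=0): S=23.5915, (K−S)⁺=86.5185, hold=86.1051 ⇒ V=86.5185 exercise | (k=4,j=1): S=41.3111, (K−S)⁺=68.7989, hold=68.3854 ⇒ V=68.7989 exercise | (k=4,j=2): S=72.3400, (K−S)⁺=37.7700, hold=37.3565 ⇒ V=37.7700 exercise | (k=4,j=3): S=126.6748, (K−S)⁺=0.0000, hold=8.0663 ⇒ V=8.0663 continue | (k=4,j=4): S=221.8205, (K−S)⁺=0.0000, hold=0.0000 ⇒ V=0.0000 continue  boundary S*=72.3400
step 3: (k=3,j=0): S=31.2184, (K−S)⁺=78.8916, hold=78.4781 ⇒ V=78.8916 exercise | (k=3,j=1): S=54.6667, (K−S)⁺=55.4433, hold=55.0299 ⇒ V=55.4433 exercise | (k=3,j=2): S=95.7270, (K−S)⁺=14.3830, hold=24.6945 ⇒ V=24.6945 continue | (k=3,j=3): S=167.6278, (K−S)⁺=0.0000, hold=4.5238 ⇒ V=4.5238 continue  boundary S*=54.6667
step 2: (k=2,j=0): S=41.3111, (K−S)⁺=68.7989, hold=68.3854 ⇒ V=68.7989 exercise | (k=2,j=1): S=72.3400, (K−S)⁺=37.7700, hold=41.8464 ⇒ V=41.8464 continue | (k=2,j=2): S=126.6748, (K−S)⁺=0.0000, hold=15.8190 ⇒ V=15.8190 continue  boundary S*=41.3111
step 1: (k=1,j=0): S=54.6667, (K−S)⁺=55.4433, hold=56.8048 ⇒ V=56.8048 continue | (k=1,j=1): S=95.7270, (K−S)⁺=14.3830, hold=30.3563 ⇒ V=30.3563 continue  boundary S*=-
step 0: (k=0,j=0): S=72.3400, (K−S)⁺=37.7700, hold=45.0753 ⇒ V=45.0753 continue  boundary S*=-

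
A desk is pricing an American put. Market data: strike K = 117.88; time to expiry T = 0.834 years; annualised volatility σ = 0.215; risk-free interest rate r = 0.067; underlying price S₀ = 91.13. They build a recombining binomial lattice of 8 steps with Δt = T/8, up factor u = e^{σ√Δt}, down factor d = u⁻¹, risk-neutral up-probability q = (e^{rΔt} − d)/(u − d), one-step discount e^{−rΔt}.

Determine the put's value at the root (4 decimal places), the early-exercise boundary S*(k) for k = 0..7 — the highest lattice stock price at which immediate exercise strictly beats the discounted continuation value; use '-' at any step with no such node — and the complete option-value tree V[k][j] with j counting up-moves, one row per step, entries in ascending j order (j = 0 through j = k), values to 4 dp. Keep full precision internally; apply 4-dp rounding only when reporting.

price = 26.7500
boundary = 91.1300 97.6809 91.1300 97.6809 91.1300 97.6809 104.7027 97.6809
tree:
26.7500
32.8615 20.1991
38.5632 26.7500 13.8365
43.8825 32.8615 20.1991 8.4458
48.8451 38.5632 26.7500 13.3937 4.2234
53.4749 43.8825 32.8615 20.1991 7.6094 1.3134
57.7941 48.8451 38.5632 26.7500 13.1773 2.8328 0.0000
61.8237 53.4749 43.8825 32.8615 20.1991 6.1097 0.0000 0.0000
65.5831 57.7941 48.8451 38.5632 26.7500 13.1773 0.0000 0.0000 0.0000

Δt=0.10425, u=1.07188, d=0.93294, q=0.53310, disc=e^(-rΔt)=0.99304
k=8 terminal: V=max(K-S,0) → 65.5831 57.7941 48.8451 38.5632 26.7500 13.1773 0.0000 0.0000 0.0000
k=7: j=0 S=56.0563 intr=61.8237 cont=61.0032 V=61.8237[EX]; j=1 S=64.4051 intr=53.4749 cont=52.6544 V=53.4749[EX]; j=2 S=73.9975 intr=43.8825 cont=43.0620 V=43.8825[EX]; j=3 S=85.0185 intr=32.8615 cont=32.0411 V=32.8615[EX]; j=4 S=97.6809 intr=20.1991 cont=19.3786 V=20.1991[EX]; j=5 S=112.2292 intr=5.6508 cont=6.1097 V=6.1097[hold]; j=6 S=128.9443 intr=0.0000 cont=0.0000 V=0.0000[hold]; j=7 S=148.1489 intr=0.0000 cont=0.0000 V=0.0000[hold]  S*(7)=97.6809
k=6: j=0 S=60.0859 intr=57.7941 cont=56.9736 V=57.7941[EX]; j=1 S=69.0349 intr=48.8451 cont=48.0246 V=48.8451[EX]; j=2 S=79.3168 intr=38.5632 cont=37.7427 V=38.5632[EX]; j=3 S=91.1300 intr=26.7500 cont=25.9295 V=26.7500[EX]; j=4 S=104.7027 intr=13.1773 cont=12.5998 V=13.1773[EX]; j=5 S=120.2968 intr=0.0000 cont=2.8328 V=2.8328[hold]; j=6 S=138.2135 intr=0.0000 cont=0.0000 V=0.0000[hold]  S*(6)=104.7027
k=5: j=0 S=64.4051 intr=53.4749 cont=52.6544 V=53.4749[EX]; j=1 S=73.9975 intr=43.8825 cont=43.0620 V=43.8825[EX]; j=2 S=85.0185 intr=32.8615 cont=32.0411 V=32.8615[EX]; j=3 S=97.6809 intr=20.1991 cont=19.3786 V=20.1991[EX]; j=4 S=112.2292 intr=5.6508 cont=7.6094 V=7.6094[hold]; j=5 S=128.9443 intr=0.0000 cont=1.3134 V=1.3134[hold]  S*(5)=97.6809
k=4: j=0 S=69.0349 intr=48.8451 cont=48.0246 V=48.8451[EX]; j=1 S=79.3168 intr=38.5632 cont=37.7427 V=38.5632[EX]; j=2 S=91.1300 intr=26.7500 cont=25.9295 V=26.7500[EX]; j=3 S=104.7027 intr=13.1773 cont=13.3937 V=13.3937[hold]; j=4 S=120.2968 intr=0.0000 cont=4.2234 V=4.2234[hold]  S*(4)=91.1300
k=3: j=0 S=73.9975 intr=43.8825 cont=43.0620 V=43.8825[EX]; j=1 S=85.0185 intr=32.8615 cont=32.0411 V=32.8615[EX]; j=2 S=97.6809 intr=20.1991 cont=19.4932 V=20.1991[EX]; j=3 S=112.2292 intr=5.6508 cont=8.4458 V=8.4458[hold]  S*(3)=97.6809
k=2: j=0 S=79.3168 intr=38.5632 cont=37.7427 V=38.5632[EX]; j=1 S=91.1300 intr=26.7500 cont=25.9295 V=26.7500[EX]; j=2 S=104.7027 intr=13.1773 cont=13.8365 V=13.8365[hold]  S*(2)=91.1300
k=1: j=0 S=85.0185 intr=32.8615 cont=32.0411 V=32.8615[EX]; j=1 S=97.6809 intr=20.1991 cont=19.7276 V=20.1991[EX]  S*(1)=97.6809
k=0: j=0 S=91.1300 intr=26.7500 cont=25.9295 V=26.7500[EX]  S*(0)=91.1300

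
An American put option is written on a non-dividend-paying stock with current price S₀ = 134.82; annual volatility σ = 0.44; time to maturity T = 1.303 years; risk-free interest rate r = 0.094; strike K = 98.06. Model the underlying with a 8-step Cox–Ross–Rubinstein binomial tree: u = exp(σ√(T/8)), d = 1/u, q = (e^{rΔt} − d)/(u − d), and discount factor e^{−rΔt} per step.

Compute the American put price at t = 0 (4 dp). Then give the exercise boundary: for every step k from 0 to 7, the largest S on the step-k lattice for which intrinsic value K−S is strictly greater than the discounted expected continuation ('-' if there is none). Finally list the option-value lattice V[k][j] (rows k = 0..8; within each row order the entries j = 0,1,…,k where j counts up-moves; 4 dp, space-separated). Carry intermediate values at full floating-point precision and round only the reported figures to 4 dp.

params: Δt=0.16287 u=1.19432 d=0.83730 q=0.49894 e^(-rΔt)=0.98481
t_8 payoffs: 65.4915 51.6045 31.7962 3.5418 0.0000 0.0000 0.0000 0.0000 0.0000
t_7: node(7,0) S=38.8972 payoff=59.1628 vs cont=57.6730 → 59.1628 [stop]  node(7,1) S=55.4826 payoff=42.5774 vs cont=41.0875 → 42.5774 [stop]  node(7,2) S=79.1400 payoff=18.9200 vs cont=17.4302 → 18.9200 [stop]  node(7,3) S=112.8846 payoff=0.0000 vs cont=1.7477 → 1.7477 [wait]  node(7,4) S=161.0178 payoff=0.0000 vs cont=0.0000 → 0.0000 [wait]  node(7,5) S=229.6745 payoff=0.0000 vs cont=0.0000 → 0.0000 [wait]  node(7,6) S=327.6060 payoff=0.0000 vs cont=0.0000 → 0.0000 [wait]  node(7,7) S=467.2947 payoff=0.0000 vs cont=0.0000 → 0.0000 [wait]  ⇒ S*(7)=79.1400
t_6: node(6,0) S=46.4555 payoff=51.6045 vs cont=50.1146 → 51.6045 [stop]  node(6,1) S=66.2638 payoff=31.7962 vs cont=30.3063 → 31.7962 [stop]  node(6,2) S=94.5182 payoff=3.5418 vs cont=10.1949 → 10.1949 [wait]  node(6,3) S=134.8200 payoff=0.0000 vs cont=0.8624 → 0.8624 [wait]  node(6,4) S=192.3062 payoff=0.0000 vs cont=0.0000 → 0.0000 [wait]  node(6,5) S=274.3041 payoff=0.0000 vs cont=0.0000 → 0.0000 [wait]  node(6,6) S=391.2653 payoff=0.0000 vs cont=0.0000 → 0.0000 [wait]  ⇒ S*(6)=66.2638
t_5: node(5,0) S=55.4826 payoff=42.5774 vs cont=41.0875 → 42.5774 [stop]  node(5,1) S=79.1400 payoff=18.9200 vs cont=20.6992 → 20.6992 [wait]  node(5,2) S=112.8846 payoff=0.0000 vs cont=5.4544 → 5.4544 [wait]  node(5,3) S=161.0178 payoff=0.0000 vs cont=0.4256 → 0.4256 [wait]  node(5,4) S=229.6745 payoff=0.0000 vs cont=0.0000 → 0.0000 [wait]  node(5,5) S=327.6060 payoff=0.0000 vs cont=0.0000 → 0.0000 [wait]  ⇒ S*(5)=55.4826
t_4: node(4,0) S=66.2638 payoff=31.7962 vs cont=31.1805 → 31.7962 [stop]  node(4,1) S=94.5182 payoff=3.5418 vs cont=12.8941 → 12.8941 [wait]  node(4,2) S=134.8200 payoff=0.0000 vs cont=2.9006 → 2.9006 [wait]  node(4,3) S=192.3062 payoff=0.0000 vs cont=0.2100 → 0.2100 [wait]  node(4,4) S=274.3041 payoff=0.0000 vs cont=0.0000 → 0.0000 [wait]  ⇒ S*(4)=66.2638
t_3: node(3,0) S=79.1400 payoff=18.9200 vs cont=22.0254 → 22.0254 [wait]  node(3,1) S=112.8846 payoff=0.0000 vs cont=7.7878 → 7.7878 [wait]  node(3,2) S=161.0178 payoff=0.0000 vs cont=1.5345 → 1.5345 [wait]  node(3,3) S=229.6745 payoff=0.0000 vs cont=0.1036 → 0.1036 [wait]  ⇒ S*(3)=-
t_2: node(2,0) S=94.5182 payoff=3.5418 vs cont=14.6950 → 14.6950 [wait]  node(2,1) S=134.8200 payoff=0.0000 vs cont=4.5969 → 4.5969 [wait]  node(2,2) S=192.3062 payoff=0.0000 vs cont=0.8081 → 0.8081 [wait]  ⇒ S*(2)=-
t_1: node(1,0) S=112.8846 payoff=0.0000 vs cont=9.5100 → 9.5100 [wait]  node(1,1) S=161.0178 payoff=0.0000 vs cont=2.6654 → 2.6654 [wait]  ⇒ S*(1)=-
t_0: node(0,0) S=134.8200 payoff=0.0000 vs cont=6.0024 → 6.0024 [wait]  ⇒ S*(0)=-

price = 6.0024
boundary = - - - - 66.2638 55.4826 66.2638 79.1400
tree:
6.0024
9.5100 2.6654
14.6950 4.5969 0.8081
22.0254 7.7878 1.5345 0.1036
31.7962 12.8941 2.9006 0.2100 0.0000
42.5774 20.6992 5.4544 0.4256 0.0000 0.0000
51.6045 31.7962 10.1949 0.8624 0.0000 0.0000 0.0000
59.1628 42.5774 18.9200 1.7477 0.0000 0.0000 0.0000 0.0000
65.4915 51.6045 31.7962 3.5418 0.0000 0.0000 0.0000 0.0000 0.0000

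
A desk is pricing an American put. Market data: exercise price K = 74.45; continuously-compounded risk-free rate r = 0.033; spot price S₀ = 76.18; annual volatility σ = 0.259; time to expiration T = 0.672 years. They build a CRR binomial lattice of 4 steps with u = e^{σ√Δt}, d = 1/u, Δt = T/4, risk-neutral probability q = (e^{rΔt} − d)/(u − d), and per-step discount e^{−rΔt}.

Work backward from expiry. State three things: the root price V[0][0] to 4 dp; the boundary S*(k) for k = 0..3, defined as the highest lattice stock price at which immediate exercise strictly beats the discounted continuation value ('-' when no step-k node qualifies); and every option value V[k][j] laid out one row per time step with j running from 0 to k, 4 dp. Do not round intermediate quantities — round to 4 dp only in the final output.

price = 4.7526
boundary = - - 61.6074 55.4024
tree:
4.7526
7.9707 1.5824
12.8426 3.1801 0.0000
19.0476 6.3906 0.0000 0.0000
24.6276 12.8426 0.0000 0.0000 0.0000

Δt=0.16800  u=1.11200  d=0.89928  q=0.49962  discount=0.99447
step 4 (expiry): payoffs max(K−S,0) = 24.6276 12.8426 0.0000 0.0000 0.0000
step 3: (k=3,j=0): S=55.4024, (K−S)⁺=19.0476, hold=18.6359 ⇒ V=19.0476 exercise | (k=3,j=1): S=68.5073, (K−S)⁺=5.9427, hold=6.3906 ⇒ V=6.3906 continue | (k=3,j=2): S=84.7120, (K−S)⁺=0.0000, hold=0.0000 ⇒ V=0.0000 continue | (k=3,j=3): S=104.7498, (K−S)⁺=0.0000, hold=0.0000 ⇒ V=0.0000 continue  boundary S*=55.4024
step 2: (k=2,j=0): S=61.6074, (K−S)⁺=12.8426, hold=12.6536 ⇒ V=12.8426 exercise | (k=2,j=1): S=76.1800, (K−S)⁺=0.0000, hold=3.1801 ⇒ V=3.1801 continue | (k=2,j=2): S=94.1996, (K−S)⁺=0.0000, hold=0.0000 ⇒ V=0.0000 continue  boundary S*=61.6074
step 1: (k=1,j=0): S=68.5073, (K−S)⁺=5.9427, hold=7.9707 ⇒ V=7.9707 continue | (k=1,j=1): S=84.7120, (K−S)⁺=0.0000, hold=1.5824 ⇒ V=1.5824 continue  boundary S*=-
step 0: (k=0,j=0): S=76.1800, (K−S)⁺=0.0000, hold=4.7526 ⇒ V=4.7526 continue  boundary S*=-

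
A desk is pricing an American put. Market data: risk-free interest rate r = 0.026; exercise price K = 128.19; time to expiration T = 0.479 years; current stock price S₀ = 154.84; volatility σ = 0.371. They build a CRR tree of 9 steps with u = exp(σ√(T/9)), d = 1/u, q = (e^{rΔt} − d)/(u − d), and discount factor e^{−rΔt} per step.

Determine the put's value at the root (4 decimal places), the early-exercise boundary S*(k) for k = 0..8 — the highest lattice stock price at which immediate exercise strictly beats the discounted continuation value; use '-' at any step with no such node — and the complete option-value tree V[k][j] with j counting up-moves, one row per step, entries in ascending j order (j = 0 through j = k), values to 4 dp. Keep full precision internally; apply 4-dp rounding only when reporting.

price = 4.7092
boundary = - - - - - - 92.6525 100.9318 109.9510
tree:
4.7092
7.0854 2.2165
10.4204 3.5883 0.7760
14.9221 5.7021 1.3691 0.1526
20.7110 8.8593 2.3885 0.2978 0.0000
27.7109 13.3873 4.1089 0.5809 0.0000 0.0000
35.5375 19.5352 6.9414 1.1332 0.0000 0.0000 0.0000
43.1377 27.2582 11.4454 2.2108 0.0000 0.0000 0.0000 0.0000
50.1145 35.5375 18.2390 4.3129 0.0000 0.0000 0.0000 0.0000 0.0000
56.5189 43.1377 27.2582 8.4139 0.0000 0.0000 0.0000 0.0000 0.0000 0.0000

Δt=0.05322  u=1.08936  d=0.91797  q=0.48670  discount=0.99862
step 9 (expiry): payoffs max(K−S,0) = 56.5189 43.1377 27.2582 8.4139 0.0000 0.0000 0.0000 0.0000 0.0000 0.0000
step 8: (k=8,j=0): S=78.0755, (K−S)⁺=50.1145, hold=49.9372 ⇒ V=50.1145 exercise | (k=8,j=1): S=92.6525, (K−S)⁺=35.5375, hold=35.3603 ⇒ V=35.5375 exercise | (k=8,j=2): S=109.9510, (K−S)⁺=18.2390, hold=18.0618 ⇒ V=18.2390 exercise | (k=8,j=3): S=130.4791, (K−S)⁺=0.0000, hold=4.3129 ⇒ V=4.3129 continue | (k=8,j=4): S=154.8400, (K−S)⁺=0.0000, hold=0.0000 ⇒ V=0.0000 continue | (k=8,j=5): S=183.7491, (K−S)⁺=0.0000, hold=0.0000 ⇒ V=0.0000 continue | (k=8,j=6): S=218.0556, (K−S)⁺=0.0000, hold=0.0000 ⇒ V=0.0000 continue | (k=8,j=7): S=258.7673, (K−S)⁺=0.0000, hold=0.0000 ⇒ V=0.0000 continue | (k=8,j=8): S=307.0800, (K−S)⁺=0.0000, hold=0.0000 ⇒ V=0.0000 continue  boundary S*=109.9510
step 7: (k=7,j=0): S=85.0523, (K−S)⁺=43.1377, hold=42.9605 ⇒ V=43.1377 exercise | (k=7,j=1): S=100.9318, (K−S)⁺=27.2582, hold=27.0810 ⇒ V=27.2582 exercise | (k=7,j=2): S=119.7761, (K−S)⁺=8.4139, hold=11.4454 ⇒ V=11.4454 continue | (k=7,j=3): S=142.1386, (K−S)⁺=0.0000, hold=2.2108 ⇒ V=2.2108 continue | (k=7,j=4): S=168.6764, (K−S)⁺=0.0000, hold=0.0000 ⇒ V=0.0000 continue | (k=7,j=5): S=200.1688, (K−S)⁺=0.0000, hold=0.0000 ⇒ V=0.0000 continue | (k=7,j=6): S=237.5409, (K−S)⁺=0.0000, hold=0.0000 ⇒ V=0.0000 continue | (k=7,j=7): S=281.8905, (K−S)⁺=0.0000, hold=0.0000 ⇒ V=0.0000 continue  boundary S*=100.9318
step 6: (k=6,j=0): S=92.6525, (K−S)⁺=35.5375, hold=35.3603 ⇒ V=35.5375 exercise | (k=6,j=1): S=109.9510, (K−S)⁺=18.2390, hold=19.5352 ⇒ V=19.5352 continue | (k=6,j=2): S=130.4791, (K−S)⁺=0.0000, hold=6.9414 ⇒ V=6.9414 continue | (k=6,j=3): S=154.8400, (K−S)⁺=0.0000, hold=1.1332 ⇒ V=1.1332 continue | (k=6,j=4): S=183.7491, (K−S)⁺=0.0000, hold=0.0000 ⇒ V=0.0000 continue | (k=6,j=5): S=218.0556, (K−S)⁺=0.0000, hold=0.0000 ⇒ V=0.0000 continue | (k=6,j=6): S=258.7673, (K−S)⁺=0.0000, hold=0.0000 ⇒ V=0.0000 continue  boundary S*=92.6525
step 5: (k=5,j=0): S=100.9318, (K−S)⁺=27.2582, hold=27.7109 ⇒ V=27.7109 continue | (k=5,j=1): S=119.7761, (K−S)⁺=8.4139, hold=13.3873 ⇒ V=13.3873 continue | (k=5,j=2): S=142.1386, (K−S)⁺=0.0000, hold=4.1089 ⇒ V=4.1089 continue | (k=5,j=3): S=168.6764, (K−S)⁺=0.0000, hold=0.5809 ⇒ V=0.5809 continue | (k=5,j=4): S=200.1688, (K−S)⁺=0.0000, hold=0.0000 ⇒ V=0.0000 continue | (k=5,j=5): S=237.5409, (K−S)⁺=0.0000, hold=0.0000 ⇒ V=0.0000 continue  boundary S*=-
step 4: (k=4,j=0): S=109.9510, (K−S)⁺=18.2390, hold=20.7110 ⇒ V=20.7110 continue | (k=4,j=1): S=130.4791, (K−S)⁺=0.0000, hold=8.8593 ⇒ V=8.8593 continue | (k=4,j=2): S=154.8400, (K−S)⁺=0.0000, hold=2.3885 ⇒ V=2.3885 continue | (k=4,j=3): S=183.7491, (K−S)⁺=0.0000, hold=0.2978 ⇒ V=0.2978 continue | (k=4,j=4): S=218.0556, (K−S)⁺=0.0000, hold=0.0000 ⇒ V=0.0000 continue  boundary S*=-
step 3: (k=3,j=0): S=119.7761, (K−S)⁺=8.4139, hold=14.9221 ⇒ V=14.9221 continue | (k=3,j=1): S=142.1386, (K−S)⁺=0.0000, hold=5.7021 ⇒ V=5.7021 continue | (k=3,j=2): S=168.6764, (K−S)⁺=0.0000, hold=1.3691 ⇒ V=1.3691 continue | (k=3,j=3): S=200.1688, (K−S)⁺=0.0000, hold=0.1526 ⇒ V=0.1526 continue  boundary S*=-
step 2: (k=2,j=0): S=130.4791, (K−S)⁺=0.0000, hold=10.4204 ⇒ V=10.4204 continue | (k=2,j=1): S=154.8400, (K−S)⁺=0.0000, hold=3.5883 ⇒ V=3.5883 continue | (k=2,j=2): S=183.7491, (K−S)⁺=0.0000, hold=0.7760 ⇒ V=0.7760 continue  boundary S*=-
step 1: (k=1,j=0): S=142.1386, (K−S)⁺=0.0000, hold=7.0854 ⇒ V=7.0854 continue | (k=1,j=1): S=168.6764, (K−S)⁺=0.0000, hold=2.2165 ⇒ V=2.2165 continue  boundary S*=-
step 0: (k=0,j=0): S=154.8400, (K−S)⁺=0.0000, hold=4.7092 ⇒ V=4.7092 continue  boundary S*=-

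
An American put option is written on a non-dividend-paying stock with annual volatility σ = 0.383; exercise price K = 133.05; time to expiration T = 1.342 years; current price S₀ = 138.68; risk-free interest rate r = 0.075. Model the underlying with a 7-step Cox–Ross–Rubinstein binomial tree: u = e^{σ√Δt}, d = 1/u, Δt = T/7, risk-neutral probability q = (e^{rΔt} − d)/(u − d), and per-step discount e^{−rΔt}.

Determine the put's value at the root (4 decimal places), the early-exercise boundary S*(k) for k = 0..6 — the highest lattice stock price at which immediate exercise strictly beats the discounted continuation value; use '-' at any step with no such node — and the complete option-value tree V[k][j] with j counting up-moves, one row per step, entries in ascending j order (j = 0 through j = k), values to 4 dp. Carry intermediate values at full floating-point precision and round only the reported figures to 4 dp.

price = 16.5763
boundary = - - - 83.8540 70.9078 83.8540 99.1640
tree:
16.5763
24.6261 9.0425
35.4462 14.5674 3.8042
49.1960 22.7840 6.8096 0.9226
62.1422 34.3160 11.9634 1.8763 0.0000
73.0897 49.1960 20.4960 3.8157 0.0000 0.0000
82.3470 62.1422 33.8860 7.7599 0.0000 0.0000 0.0000
90.1750 73.0897 49.1960 15.7808 0.0000 0.0000 0.0000 0.0000

Δt=0.19171  u=1.18258  d=0.84561  q=0.50115  discount=0.98572
step 7 (expiry): payoffs max(K−S,0) = 90.1750 73.0897 49.1960 15.7808 0.0000 0.0000 0.0000 0.0000
step 6: (k=6,j=0): S=50.7030, (K−S)⁺=82.3470, hold=80.4476 ⇒ V=82.3470 exercise | (k=6,j=1): S=70.9078, (K−S)⁺=62.1422, hold=60.2428 ⇒ V=62.1422 exercise | (k=6,j=2): S=99.1640, (K−S)⁺=33.8860, hold=31.9867 ⇒ V=33.8860 exercise | (k=6,j=3): S=138.6800, (K−S)⁺=0.0000, hold=7.7599 ⇒ V=7.7599 continue | (k=6,j=4): S=193.9429, (K−S)⁺=0.0000, hold=0.0000 ⇒ V=0.0000 continue | (k=6,j=5): S=271.2276, (K−S)⁺=0.0000, hold=0.0000 ⇒ V=0.0000 continue | (k=6,j=6): S=379.3096, (K−S)⁺=0.0000, hold=0.0000 ⇒ V=0.0000 continue  boundary S*=99.1640
step 5: (k=5,j=0): S=59.9603, (K−S)⁺=73.0897, hold=71.1903 ⇒ V=73.0897 exercise | (k=5,j=1): S=83.8540, (K−S)⁺=49.1960, hold=47.2966 ⇒ V=49.1960 exercise | (k=5,j=2): S=117.2692, (K−S)⁺=15.7808, hold=20.4960 ⇒ V=20.4960 continue | (k=5,j=3): S=164.0000, (K−S)⁺=0.0000, hold=3.8157 ⇒ V=3.8157 continue | (k=5,j=4): S=229.3527, (K−S)⁺=0.0000, hold=0.0000 ⇒ V=0.0000 continue | (k=5,j=5): S=320.7479, (K−S)⁺=0.0000, hold=0.0000 ⇒ V=0.0000 continue  boundary S*=83.8540
step 4: (k=4,j=0): S=70.9078, (K−S)⁺=62.1422, hold=60.2428 ⇒ V=62.1422 exercise | (k=4,j=1): S=99.1640, (K−S)⁺=33.8860, hold=34.3160 ⇒ V=34.3160 continue | (k=4,j=2): S=138.6800, (K−S)⁺=0.0000, hold=11.9634 ⇒ V=11.9634 continue | (k=4,j=3): S=193.9429, (K−S)⁺=0.0000, hold=1.8763 ⇒ V=1.8763 continue | (k=4,j=4): S=271.2276, (K−S)⁺=0.0000, hold=0.0000 ⇒ V=0.0000 continue  boundary S*=70.9078
step 3: (k=3,j=0): S=83.8540, (K−S)⁺=49.1960, hold=47.5090 ⇒ V=49.1960 exercise | (k=3,j=1): S=117.2692, (K−S)⁺=15.7808, hold=22.7840 ⇒ V=22.7840 continue | (k=3,j=2): S=164.0000, (K−S)⁺=0.0000, hold=6.8096 ⇒ V=6.8096 continue | (k=3,j=3): S=229.3527, (K−S)⁺=0.0000, hold=0.9226 ⇒ V=0.9226 continue  boundary S*=83.8540
step 2: (k=2,j=0): S=99.1640, (K−S)⁺=33.8860, hold=35.4462 ⇒ V=35.4462 continue | (k=2,j=1): S=138.6800, (K−S)⁺=0.0000, hold=14.5674 ⇒ V=14.5674 continue | (k=2,j=2): S=193.9429, (K−S)⁺=0.0000, hold=3.8042 ⇒ V=3.8042 continue  boundary S*=-
step 1: (k=1,j=0): S=117.2692, (K−S)⁺=15.7808, hold=24.6261 ⇒ V=24.6261 continue | (k=1,j=1): S=164.0000, (K−S)⁺=0.0000, hold=9.0425 ⇒ V=9.0425 continue  boundary S*=-
step 0: (k=0,j=0): S=138.6800, (K−S)⁺=0.0000, hold=16.5763 ⇒ V=16.5763 continue  boundary S*=-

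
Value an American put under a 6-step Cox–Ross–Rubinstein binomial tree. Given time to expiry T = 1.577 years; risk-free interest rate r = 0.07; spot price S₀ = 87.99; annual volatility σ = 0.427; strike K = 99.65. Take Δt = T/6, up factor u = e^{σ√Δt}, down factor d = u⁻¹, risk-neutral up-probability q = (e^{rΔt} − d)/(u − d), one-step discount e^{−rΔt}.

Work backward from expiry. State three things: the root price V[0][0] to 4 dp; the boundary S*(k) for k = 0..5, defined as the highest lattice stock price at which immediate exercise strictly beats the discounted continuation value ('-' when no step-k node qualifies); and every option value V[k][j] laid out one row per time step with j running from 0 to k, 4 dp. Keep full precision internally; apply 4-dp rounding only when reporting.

Δt=0.26283  u=1.24472  d=0.80339  q=0.48756  discount=0.98177
step 6 (expiry): payoffs max(K−S,0) = 75.9907 62.9940 42.8577 11.6600 0.0000 0.0000 0.0000
step 5: (k=5,j=0): S=29.4492, (K−S)⁺=70.2008, hold=68.3842 ⇒ V=70.2008 exercise | (k=5,j=1): S=45.6265, (K−S)⁺=54.0235, hold=52.2068 ⇒ V=54.0235 exercise | (k=5,j=2): S=70.6906, (K−S)⁺=28.9594, hold=27.1428 ⇒ V=28.9594 exercise | (k=5,j=3): S=109.5230, (K−S)⁺=0.0000, hold=5.8661 ⇒ V=5.8661 continue | (k=5,j=4): S=169.6872, (K−S)⁺=0.0000, hold=0.0000 ⇒ V=0.0000 continue | (k=5,j=5): S=262.9015, (K−S)⁺=0.0000, hold=0.0000 ⇒ V=0.0000 continue  boundary S*=70.6906
step 4: (k=4,j=0): S=36.6560, (K−S)⁺=62.9940, hold=61.1773 ⇒ V=62.9940 exercise | (k=4,j=1): S=56.7923, (K−S)⁺=42.8577, hold=41.0411 ⇒ V=42.8577 exercise | (k=4,j=2): S=87.9900, (K−S)⁺=11.6600, hold=17.3773 ⇒ V=17.3773 continue | (k=4,j=3): S=136.3255, (K−S)⁺=0.0000, hold=2.9512 ⇒ V=2.9512 continue | (k=4,j=4): S=211.2132, (K−S)⁺=0.0000, hold=0.0000 ⇒ V=0.0000 continue  boundary S*=56.7923
step 3: (k=3,j=0): S=45.6265, (K−S)⁺=54.0235, hold=52.2068 ⇒ V=54.0235 exercise | (k=3,j=1): S=70.6906, (K−S)⁺=28.9594, hold=29.8795 ⇒ V=29.8795 continue | (k=3,j=2): S=109.5230, (K−S)⁺=0.0000, hold=10.1551 ⇒ V=10.1551 continue | (k=3,j=3): S=169.6872, (K−S)⁺=0.0000, hold=1.4847 ⇒ V=1.4847 continue  boundary S*=45.6265
step 2: (k=2,j=0): S=56.7923, (K−S)⁺=42.8577, hold=41.4815 ⇒ V=42.8577 exercise | (k=2,j=1): S=87.9900, (K−S)⁺=11.6600, hold=19.8932 ⇒ V=19.8932 continue | (k=2,j=2): S=136.3255, (K−S)⁺=0.0000, hold=5.8197 ⇒ V=5.8197 continue  boundary S*=56.7923
step 1: (k=1,j=0): S=70.6906, (K−S)⁺=28.9594, hold=31.0839 ⇒ V=31.0839 continue | (k=1,j=1): S=109.5230, (K−S)⁺=0.0000, hold=12.7939 ⇒ V=12.7939 continue  boundary S*=-
step 0: (k=0,j=0): S=87.9900, (K−S)⁺=11.6600, hold=21.7622 ⇒ V=21.7622 continue  boundary S*=-

price = 21.7622
boundary = - - 56.7923 45.6265 56.7923 70.6906
tree:
21.7622
31.0839 12.7939
42.8577 19.8932 5.8197
54.0235 29.8795 10.1551 1.4847
62.9940 42.8577 17.3773 2.9512 0.0000
70.2008 54.0235 28.9594 5.8661 0.0000 0.0000
75.9907 62.9940 42.8577 11.6600 0.0000 0.0000 0.0000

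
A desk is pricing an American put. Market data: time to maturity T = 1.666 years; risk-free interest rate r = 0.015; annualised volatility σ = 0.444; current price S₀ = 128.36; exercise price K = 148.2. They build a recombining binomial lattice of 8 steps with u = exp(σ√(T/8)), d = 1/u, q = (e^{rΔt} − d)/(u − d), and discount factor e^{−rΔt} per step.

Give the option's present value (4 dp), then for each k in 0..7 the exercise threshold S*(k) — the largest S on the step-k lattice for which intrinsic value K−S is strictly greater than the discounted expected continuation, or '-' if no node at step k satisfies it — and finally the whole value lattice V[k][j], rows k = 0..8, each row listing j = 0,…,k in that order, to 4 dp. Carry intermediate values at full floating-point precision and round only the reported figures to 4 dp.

price = 40.8137
boundary = - - - - 57.0753 69.8946 85.5931 104.8176
tree:
40.8137
52.3076 27.4465
65.0696 37.5132 15.6821
78.3439 49.7544 23.2361 6.8206
91.1247 63.7054 33.5311 11.1719 1.7011
101.5928 78.3054 46.8069 17.9982 3.1436 0.0000
110.1410 91.1247 62.6069 28.3681 5.8094 0.0000 0.0000
117.1213 101.5928 78.3054 43.3824 10.7358 0.0000 0.0000 0.0000
122.8214 110.1410 91.1247 62.6069 19.8400 0.0000 0.0000 0.0000 0.0000

Δt=0.20825  u=1.22460  d=0.81659  q=0.45719  discount=0.99688
step 8 (expiry): payoffs max(K−S,0) = 122.8214 110.1410 91.1247 62.6069 19.8400 0.0000 0.0000 0.0000 0.0000
step 7: (k=7,j=0): S=31.0787, (K−S)⁺=117.1213, hold=116.6591 ⇒ V=117.1213 exercise | (k=7,j=1): S=46.6072, (K−S)⁺=101.5928, hold=101.1306 ⇒ V=101.5928 exercise | (k=7,j=2): S=69.8946, (K−S)⁺=78.3054, hold=77.8432 ⇒ V=78.3054 exercise | (k=7,j=3): S=104.8176, (K−S)⁺=43.3824, hold=42.9202 ⇒ V=43.3824 exercise | (k=7,j=4): S=157.1901, (K−S)⁺=0.0000, hold=10.7358 ⇒ V=10.7358 continue | (k=7,j=5): S=235.7305, (K−S)⁺=0.0000, hold=0.0000 ⇒ V=0.0000 continue | (k=7,j=6): S=353.5139, (K−S)⁺=0.0000, hold=0.0000 ⇒ V=0.0000 continue | (k=7,j=7): S=530.1481, (K−S)⁺=0.0000, hold=0.0000 ⇒ V=0.0000 continue  boundary S*=104.8176
step 6: (k=6,j=0): S=38.0590, (K−S)⁺=110.1410, hold=109.6788 ⇒ V=110.1410 exercise | (k=6,j=1): S=57.0753, (K−S)⁺=91.1247, hold=90.6625 ⇒ V=91.1247 exercise | (k=6,j=2): S=85.5931, (K−S)⁺=62.6069, hold=62.1446 ⇒ V=62.6069 exercise | (k=6,j=3): S=128.3600, (K−S)⁺=19.8400, hold=28.3681 ⇒ V=28.3681 continue | (k=6,j=4): S=192.4954, (K−S)⁺=0.0000, hold=5.8094 ⇒ V=5.8094 continue | (k=6,j=5): S=288.6763, (K−S)⁺=0.0000, hold=0.0000 ⇒ V=0.0000 continue | (k=6,j=6): S=432.9143, (K−S)⁺=0.0000, hold=0.0000 ⇒ V=0.0000 continue  boundary S*=85.5931
step 5: (k=5,j=0): S=46.6072, (K−S)⁺=101.5928, hold=101.1306 ⇒ V=101.5928 exercise | (k=5,j=1): S=69.8946, (K−S)⁺=78.3054, hold=77.8432 ⇒ V=78.3054 exercise | (k=5,j=2): S=104.8176, (K−S)⁺=43.3824, hold=46.8069 ⇒ V=46.8069 continue | (k=5,j=3): S=157.1901, (K−S)⁺=0.0000, hold=17.9982 ⇒ V=17.9982 continue | (k=5,j=4): S=235.7305, (K−S)⁺=0.0000, hold=3.1436 ⇒ V=3.1436 continue | (k=5,j=5): S=353.5139, (K−S)⁺=0.0000, hold=0.0000 ⇒ V=0.0000 continue  boundary S*=69.8946
step 4: (k=4,j=0): S=57.0753, (K−S)⁺=91.1247, hold=90.6625 ⇒ V=91.1247 exercise | (k=4,j=1): S=85.5931, (K−S)⁺=62.6069, hold=63.7054 ⇒ V=63.7054 continue | (k=4,j=2): S=128.3600, (K−S)⁺=19.8400, hold=33.5311 ⇒ V=33.5311 continue | (k=4,j=3): S=192.4954, (K−S)⁺=0.0000, hold=11.1719 ⇒ V=11.1719 continue | (k=4,j=4): S=288.6763, (K−S)⁺=0.0000, hold=1.7011 ⇒ V=1.7011 continue  boundary S*=57.0753
step 3: (k=3,j=0): S=69.8946, (K−S)⁺=78.3054, hold=78.3439 ⇒ V=78.3439 continue | (k=3,j=1): S=104.8176, (K−S)⁺=43.3824, hold=49.7544 ⇒ V=49.7544 continue | (k=3,j=2): S=157.1901, (K−S)⁺=0.0000, hold=23.2361 ⇒ V=23.2361 continue | (k=3,j=3): S=235.7305, (K−S)⁺=0.0000, hold=6.8206 ⇒ V=6.8206 continue  boundary S*=-
step 2: (k=2,j=0): S=85.5931, (K−S)⁺=62.6069, hold=65.0696 ⇒ V=65.0696 continue | (k=2,j=1): S=128.3600, (K−S)⁺=19.8400, hold=37.5132 ⇒ V=37.5132 continue | (k=2,j=2): S=192.4954, (K−S)⁺=0.0000, hold=15.6821 ⇒ V=15.6821 continue  boundary S*=-
step 1: (k=1,j=0): S=104.8176, (K−S)⁺=43.3824, hold=52.3076 ⇒ V=52.3076 continue | (k=1,j=1): S=157.1901, (K−S)⁺=0.0000, hold=27.4465 ⇒ V=27.4465 continue  boundary S*=-
step 0: (k=0,j=0): S=128.3600, (K−S)⁺=19.8400, hold=40.8137 ⇒ V=40.8137 continue  boundary S*=-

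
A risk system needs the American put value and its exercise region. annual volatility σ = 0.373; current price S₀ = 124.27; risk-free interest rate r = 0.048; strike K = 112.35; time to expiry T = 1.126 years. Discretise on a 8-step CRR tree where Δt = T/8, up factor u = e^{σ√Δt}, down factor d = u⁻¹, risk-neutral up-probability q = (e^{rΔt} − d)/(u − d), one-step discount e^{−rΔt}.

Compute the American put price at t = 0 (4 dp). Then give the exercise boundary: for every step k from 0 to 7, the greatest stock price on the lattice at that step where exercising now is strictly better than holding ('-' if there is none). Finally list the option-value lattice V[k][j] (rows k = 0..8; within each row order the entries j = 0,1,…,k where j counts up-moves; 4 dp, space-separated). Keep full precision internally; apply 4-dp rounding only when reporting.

Δt=0.14075  u=1.15020  d=0.86941  q=0.48921  discount=0.99327
step 8 (expiry): payoffs max(K−S,0) = 71.7828 58.6811 41.3480 18.4169 0.0000 0.0000 0.0000 0.0000 0.0000
step 7: (k=7,j=0): S=46.6604, (K−S)⁺=65.6896, hold=64.9331 ⇒ V=65.6896 exercise | (k=7,j=1): S=61.7301, (K−S)⁺=50.6199, hold=49.8635 ⇒ V=50.6199 exercise | (k=7,j=2): S=81.6666, (K−S)⁺=30.6834, hold=29.9269 ⇒ V=30.6834 exercise | (k=7,j=3): S=108.0419, (K−S)⁺=4.3081, hold=9.3438 ⇒ V=9.3438 continue | (k=7,j=4): S=142.9355, (K−S)⁺=0.0000, hold=0.0000 ⇒ V=0.0000 continue | (k=7,j=5): S=189.0985, (K−S)⁺=0.0000, hold=0.0000 ⇒ V=0.0000 continue | (k=7,j=6): S=250.1704, (K−S)⁺=0.0000, hold=0.0000 ⇒ V=0.0000 continue | (k=7,j=7): S=330.9663, (K−S)⁺=0.0000, hold=0.0000 ⇒ V=0.0000 continue  boundary S*=81.6666
step 6: (k=6,j=0): S=53.6689, (K−S)⁺=58.6811, hold=57.9246 ⇒ V=58.6811 exercise | (k=6,j=1): S=71.0020, (K−S)⁺=41.3480, hold=40.5915 ⇒ V=41.3480 exercise | (k=6,j=2): S=93.9331, (K−S)⁺=18.4169, hold=20.1074 ⇒ V=20.1074 continue | (k=6,j=3): S=124.2700, (K−S)⁺=0.0000, hold=4.7405 ⇒ V=4.7405 continue | (k=6,j=4): S=164.4047, (K−S)⁺=0.0000, hold=0.0000 ⇒ V=0.0000 continue | (k=6,j=5): S=217.5014, (K−S)⁺=0.0000, hold=0.0000 ⇒ V=0.0000 continue | (k=6,j=6): S=287.7464, (K−S)⁺=0.0000, hold=0.0000 ⇒ V=0.0000 continue  boundary S*=71.0020
step 5: (k=5,j=0): S=61.7301, (K−S)⁺=50.6199, hold=49.8635 ⇒ V=50.6199 exercise | (k=5,j=1): S=81.6666, (K−S)⁺=30.6834, hold=30.7484 ⇒ V=30.7484 continue | (k=5,j=2): S=108.0419, (K−S)⁺=4.3081, hold=12.5049 ⇒ V=12.5049 continue | (k=5,j=3): S=142.9355, (K−S)⁺=0.0000, hold=2.4051 ⇒ V=2.4051 continue | (k=5,j=4): S=189.0985, (K−S)⁺=0.0000, hold=0.0000 ⇒ V=0.0000 continue | (k=5,j=5): S=250.1704, (K−S)⁺=0.0000, hold=0.0000 ⇒ V=0.0000 continue  boundary S*=61.7301
step 4: (k=4,j=0): S=71.0020, (K−S)⁺=41.3480, hold=40.6231 ⇒ V=41.3480 exercise | (k=4,j=1): S=93.9331, (K−S)⁺=18.4169, hold=21.6765 ⇒ V=21.6765 continue | (k=4,j=2): S=124.2700, (K−S)⁺=0.0000, hold=7.5130 ⇒ V=7.5130 continue | (k=4,j=3): S=164.4047, (K−S)⁺=0.0000, hold=1.2202 ⇒ V=1.2202 continue | (k=4,j=4): S=217.5014, (K−S)⁺=0.0000, hold=0.0000 ⇒ V=0.0000 continue  boundary S*=71.0020
step 3: (k=3,j=0): S=81.6666, (K−S)⁺=30.6834, hold=31.5108 ⇒ V=31.5108 continue | (k=3,j=1): S=108.0419, (K−S)⁺=4.3081, hold=14.6482 ⇒ V=14.6482 continue | (k=3,j=2): S=142.9355, (K−S)⁺=0.0000, hold=4.4046 ⇒ V=4.4046 continue | (k=3,j=3): S=189.0985, (K−S)⁺=0.0000, hold=0.6191 ⇒ V=0.6191 continue  boundary S*=-
step 2: (k=2,j=0): S=93.9331, (K−S)⁺=18.4169, hold=23.1047 ⇒ V=23.1047 continue | (k=2,j=1): S=124.2700, (K−S)⁺=0.0000, hold=9.5720 ⇒ V=9.5720 continue | (k=2,j=2): S=164.4047, (K−S)⁺=0.0000, hold=2.5355 ⇒ V=2.5355 continue  boundary S*=-
step 1: (k=1,j=0): S=108.0419, (K−S)⁺=4.3081, hold=16.3733 ⇒ V=16.3733 continue | (k=1,j=1): S=142.9355, (K−S)⁺=0.0000, hold=6.0884 ⇒ V=6.0884 continue  boundary S*=-
step 0: (k=0,j=0): S=124.2700, (K−S)⁺=0.0000, hold=11.2654 ⇒ V=11.2654 continue  boundary S*=-

price = 11.2654
boundary = - - - - 71.0020 61.7301 71.0020 81.6666
tree:
11.2654
16.3733 6.0884
23.1047 9.5720 2.5355
31.5108 14.6482 4.4046 0.6191
41.3480 21.6765 7.5130 1.2202 0.0000
50.6199 30.7484 12.5049 2.4051 0.0000 0.0000
58.6811 41.3480 20.1074 4.7405 0.0000 0.0000 0.0000
65.6896 50.6199 30.6834 9.3438 0.0000 0.0000 0.0000 0.0000
71.7828 58.6811 41.3480 18.4169 0.0000 0.0000 0.0000 0.0000 0.0000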